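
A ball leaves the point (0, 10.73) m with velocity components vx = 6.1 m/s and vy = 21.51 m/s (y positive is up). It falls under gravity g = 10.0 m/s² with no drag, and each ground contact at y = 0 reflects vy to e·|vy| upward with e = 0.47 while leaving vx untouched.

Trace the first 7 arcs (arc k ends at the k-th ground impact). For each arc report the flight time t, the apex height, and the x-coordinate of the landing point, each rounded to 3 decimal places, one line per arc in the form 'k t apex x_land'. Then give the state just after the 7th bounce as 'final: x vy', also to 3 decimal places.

Arc 1: start y=10.730, vy=21.510 → t=4.753, apex=33.864, x_land=28.996, impact vy=-26.025
  bounce: vy ← 0.47·26.025 = 12.232
Arc 2: start y=0.000, vy=12.232 → t=2.446, apex=7.481, x_land=43.919, impact vy=-12.232
  bounce: vy ← 0.47·12.232 = 5.749
Arc 3: start y=0.000, vy=5.749 → t=1.150, apex=1.652, x_land=50.932, impact vy=-5.749
  bounce: vy ← 0.47·5.749 = 2.702
Arc 4: start y=0.000, vy=2.702 → t=0.540, apex=0.365, x_land=54.229, impact vy=-2.702
  bounce: vy ← 0.47·2.702 = 1.270
Arc 5: start y=0.000, vy=1.270 → t=0.254, apex=0.081, x_land=55.778, impact vy=-1.270
  bounce: vy ← 0.47·1.270 = 0.597
Arc 6: start y=0.000, vy=0.597 → t=0.119, apex=0.018, x_land=56.506, impact vy=-0.597
  bounce: vy ← 0.47·0.597 = 0.281
Arc 7: start y=0.000, vy=0.281 → t=0.056, apex=0.004, x_land=56.848, impact vy=-0.281
  bounce: vy ← 0.47·0.281 = 0.132

1 4.753 33.864 28.996
2 2.446 7.481 43.919
3 1.150 1.652 50.932
4 0.540 0.365 54.229
5 0.254 0.081 55.778
6 0.119 0.018 56.506
7 0.056 0.004 56.848
final: 56.848 0.132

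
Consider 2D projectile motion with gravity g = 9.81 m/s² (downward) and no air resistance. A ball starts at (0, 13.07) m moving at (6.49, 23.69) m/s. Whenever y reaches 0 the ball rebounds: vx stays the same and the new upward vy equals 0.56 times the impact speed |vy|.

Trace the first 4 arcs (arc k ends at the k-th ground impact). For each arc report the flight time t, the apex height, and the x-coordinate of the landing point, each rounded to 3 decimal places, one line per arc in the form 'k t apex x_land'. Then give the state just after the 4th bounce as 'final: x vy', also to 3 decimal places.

Arc 1: start y=13.070, vy=23.690 → t=5.330, apex=41.674, x_land=34.590, impact vy=-28.595
  bounce: vy ← 0.56·28.595 = 16.013
Arc 2: start y=0.000, vy=16.013 → t=3.265, apex=13.069, x_land=55.777, impact vy=-16.013
  bounce: vy ← 0.56·16.013 = 8.967
Arc 3: start y=0.000, vy=8.967 → t=1.828, apex=4.098, x_land=67.642, impact vy=-8.967
  bounce: vy ← 0.56·8.967 = 5.022
Arc 4: start y=0.000, vy=5.022 → t=1.024, apex=1.285, x_land=74.287, impact vy=-5.022
  bounce: vy ← 0.56·5.022 = 2.812

1 5.330 41.674 34.590
2 3.265 13.069 55.777
3 1.828 4.098 67.642
4 1.024 1.285 74.287
final: 74.287 2.812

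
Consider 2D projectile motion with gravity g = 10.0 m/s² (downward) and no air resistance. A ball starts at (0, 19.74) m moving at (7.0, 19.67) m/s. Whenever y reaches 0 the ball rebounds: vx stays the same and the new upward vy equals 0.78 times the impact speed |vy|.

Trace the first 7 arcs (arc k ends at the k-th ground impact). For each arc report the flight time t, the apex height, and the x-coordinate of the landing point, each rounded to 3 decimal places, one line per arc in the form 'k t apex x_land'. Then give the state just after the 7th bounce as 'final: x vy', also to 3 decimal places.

Arc 1: start y=19.740, vy=19.670 → t=4.763, apex=39.085, x_land=33.340, impact vy=-27.959
  bounce: vy ← 0.78·27.959 = 21.808
Arc 2: start y=0.000, vy=21.808 → t=4.362, apex=23.780, x_land=63.872, impact vy=-21.808
  bounce: vy ← 0.78·21.808 = 17.010
Arc 3: start y=0.000, vy=17.010 → t=3.402, apex=14.467, x_land=87.686, impact vy=-17.010
  bounce: vy ← 0.78·17.010 = 13.268
Arc 4: start y=0.000, vy=13.268 → t=2.654, apex=8.802, x_land=106.261, impact vy=-13.268
  bounce: vy ← 0.78·13.268 = 10.349
Arc 5: start y=0.000, vy=10.349 → t=2.070, apex=5.355, x_land=120.750, impact vy=-10.349
  bounce: vy ← 0.78·10.349 = 8.072
Arc 6: start y=0.000, vy=8.072 → t=1.614, apex=3.258, x_land=132.051, impact vy=-8.072
  bounce: vy ← 0.78·8.072 = 6.296
Arc 7: start y=0.000, vy=6.296 → t=1.259, apex=1.982, x_land=140.866, impact vy=-6.296
  bounce: vy ← 0.78·6.296 = 4.911

1 4.763 39.085 33.340
2 4.362 23.780 63.872
3 3.402 14.467 87.686
4 2.654 8.802 106.261
5 2.070 5.355 120.750
6 1.614 3.258 132.051
7 1.259 1.982 140.866
final: 140.866 4.911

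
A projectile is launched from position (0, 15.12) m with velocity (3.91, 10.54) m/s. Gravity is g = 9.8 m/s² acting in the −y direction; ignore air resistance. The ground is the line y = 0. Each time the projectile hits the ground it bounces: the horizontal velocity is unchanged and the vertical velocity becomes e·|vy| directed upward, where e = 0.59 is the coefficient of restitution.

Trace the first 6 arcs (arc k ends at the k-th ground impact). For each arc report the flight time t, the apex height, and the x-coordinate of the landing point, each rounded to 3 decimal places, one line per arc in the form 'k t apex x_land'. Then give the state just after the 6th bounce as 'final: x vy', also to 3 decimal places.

1 3.135 20.788 12.259
2 2.430 7.236 21.762
3 1.434 2.519 27.369
4 0.846 0.877 30.677
5 0.499 0.305 32.628
6 0.295 0.106 33.780
final: 33.780 0.851

Arc 1: start y=15.120, vy=10.540 → t=3.135, apex=20.788, x_land=12.259, impact vy=-20.185
  bounce: vy ← 0.59·20.185 = 11.909
Arc 2: start y=0.000, vy=11.909 → t=2.430, apex=7.236, x_land=21.762, impact vy=-11.909
  bounce: vy ← 0.59·11.909 = 7.026
Arc 3: start y=0.000, vy=7.026 → t=1.434, apex=2.519, x_land=27.369, impact vy=-7.026
  bounce: vy ← 0.59·7.026 = 4.146
Arc 4: start y=0.000, vy=4.146 → t=0.846, apex=0.877, x_land=30.677, impact vy=-4.146
  bounce: vy ← 0.59·4.146 = 2.446
Arc 5: start y=0.000, vy=2.446 → t=0.499, apex=0.305, x_land=32.628, impact vy=-2.446
  bounce: vy ← 0.59·2.446 = 1.443
Arc 6: start y=0.000, vy=1.443 → t=0.295, apex=0.106, x_land=33.780, impact vy=-1.443
  bounce: vy ← 0.59·1.443 = 0.851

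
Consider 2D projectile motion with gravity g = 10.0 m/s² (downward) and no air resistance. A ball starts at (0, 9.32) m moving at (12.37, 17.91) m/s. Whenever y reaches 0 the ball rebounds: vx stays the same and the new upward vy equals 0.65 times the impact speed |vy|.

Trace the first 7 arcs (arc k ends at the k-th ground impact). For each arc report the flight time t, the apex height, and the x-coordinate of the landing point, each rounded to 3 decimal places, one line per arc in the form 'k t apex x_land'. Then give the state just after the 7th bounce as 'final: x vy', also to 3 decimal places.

1 4.043 25.358 50.012
2 2.928 10.714 86.227
3 1.903 4.527 109.767
4 1.237 1.913 125.068
5 0.804 0.808 135.014
6 0.523 0.341 141.478
7 0.340 0.144 145.680
final: 145.680 1.104

Arc 1: start y=9.320, vy=17.910 → t=4.043, apex=25.358, x_land=50.012, impact vy=-22.520
  bounce: vy ← 0.65·22.520 = 14.638
Arc 2: start y=0.000, vy=14.638 → t=2.928, apex=10.714, x_land=86.227, impact vy=-14.638
  bounce: vy ← 0.65·14.638 = 9.515
Arc 3: start y=0.000, vy=9.515 → t=1.903, apex=4.527, x_land=109.767, impact vy=-9.515
  bounce: vy ← 0.65·9.515 = 6.185
Arc 4: start y=0.000, vy=6.185 → t=1.237, apex=1.913, x_land=125.068, impact vy=-6.185
  bounce: vy ← 0.65·6.185 = 4.020
Arc 5: start y=0.000, vy=4.020 → t=0.804, apex=0.808, x_land=135.014, impact vy=-4.020
  bounce: vy ← 0.65·4.020 = 2.613
Arc 6: start y=0.000, vy=2.613 → t=0.523, apex=0.341, x_land=141.478, impact vy=-2.613
  bounce: vy ← 0.65·2.613 = 1.698
Arc 7: start y=0.000, vy=1.698 → t=0.340, apex=0.144, x_land=145.680, impact vy=-1.698
  bounce: vy ← 0.65·1.698 = 1.104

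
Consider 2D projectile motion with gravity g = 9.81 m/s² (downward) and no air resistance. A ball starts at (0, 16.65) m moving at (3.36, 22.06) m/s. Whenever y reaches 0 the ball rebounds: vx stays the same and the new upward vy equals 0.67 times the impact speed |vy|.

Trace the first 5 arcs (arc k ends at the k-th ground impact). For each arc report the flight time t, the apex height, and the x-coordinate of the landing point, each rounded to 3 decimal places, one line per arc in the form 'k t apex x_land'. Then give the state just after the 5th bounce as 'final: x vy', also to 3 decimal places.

Arc 1: start y=16.650, vy=22.060 → t=5.156, apex=41.453, x_land=17.324, impact vy=-28.519
  bounce: vy ← 0.67·28.519 = 19.108
Arc 2: start y=0.000, vy=19.108 → t=3.896, apex=18.608, x_land=30.413, impact vy=-19.108
  bounce: vy ← 0.67·19.108 = 12.802
Arc 3: start y=0.000, vy=12.802 → t=2.610, apex=8.353, x_land=39.182, impact vy=-12.802
  bounce: vy ← 0.67·12.802 = 8.577
Arc 4: start y=0.000, vy=8.577 → t=1.749, apex=3.750, x_land=45.058, impact vy=-8.577
  bounce: vy ← 0.67·8.577 = 5.747
Arc 5: start y=0.000, vy=5.747 → t=1.172, apex=1.683, x_land=48.994, impact vy=-5.747
  bounce: vy ← 0.67·5.747 = 3.850

1 5.156 41.453 17.324
2 3.896 18.608 30.413
3 2.610 8.353 39.182
4 1.749 3.750 45.058
5 1.172 1.683 48.994
final: 48.994 3.850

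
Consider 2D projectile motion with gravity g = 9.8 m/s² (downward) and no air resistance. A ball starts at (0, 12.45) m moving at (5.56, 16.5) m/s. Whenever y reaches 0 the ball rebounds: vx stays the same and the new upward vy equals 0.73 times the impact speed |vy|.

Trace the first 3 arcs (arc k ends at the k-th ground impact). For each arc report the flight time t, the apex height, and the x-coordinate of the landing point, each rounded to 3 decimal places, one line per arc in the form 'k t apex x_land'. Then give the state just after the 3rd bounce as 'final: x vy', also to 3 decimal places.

Arc 1: start y=12.450, vy=16.500 → t=4.002, apex=26.340, x_land=22.252, impact vy=-22.722
  bounce: vy ← 0.73·22.722 = 16.587
Arc 2: start y=0.000, vy=16.587 → t=3.385, apex=14.037, x_land=41.073, impact vy=-16.587
  bounce: vy ← 0.73·16.587 = 12.108
Arc 3: start y=0.000, vy=12.108 → t=2.471, apex=7.480, x_land=54.812, impact vy=-12.108
  bounce: vy ← 0.73·12.108 = 8.839

1 4.002 26.340 22.252
2 3.385 14.037 41.073
3 2.471 7.480 54.812
final: 54.812 8.839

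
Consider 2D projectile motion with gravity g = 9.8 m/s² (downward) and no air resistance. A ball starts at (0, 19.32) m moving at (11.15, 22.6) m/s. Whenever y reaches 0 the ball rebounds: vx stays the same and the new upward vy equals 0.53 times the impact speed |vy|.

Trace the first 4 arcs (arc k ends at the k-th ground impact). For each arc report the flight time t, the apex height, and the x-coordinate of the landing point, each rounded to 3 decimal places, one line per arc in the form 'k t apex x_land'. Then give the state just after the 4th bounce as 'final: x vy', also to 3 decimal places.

Arc 1: start y=19.320, vy=22.600 → t=5.349, apex=45.379, x_land=59.645, impact vy=-29.823
  bounce: vy ← 0.53·29.823 = 15.806
Arc 2: start y=0.000, vy=15.806 → t=3.226, apex=12.747, x_land=95.612, impact vy=-15.806
  bounce: vy ← 0.53·15.806 = 8.377
Arc 3: start y=0.000, vy=8.377 → t=1.710, apex=3.581, x_land=114.675, impact vy=-8.377
  bounce: vy ← 0.53·8.377 = 4.440
Arc 4: start y=0.000, vy=4.440 → t=0.906, apex=1.006, x_land=124.779, impact vy=-4.440
  bounce: vy ← 0.53·4.440 = 2.353

1 5.349 45.379 59.645
2 3.226 12.747 95.612
3 1.710 3.581 114.675
4 0.906 1.006 124.779
final: 124.779 2.353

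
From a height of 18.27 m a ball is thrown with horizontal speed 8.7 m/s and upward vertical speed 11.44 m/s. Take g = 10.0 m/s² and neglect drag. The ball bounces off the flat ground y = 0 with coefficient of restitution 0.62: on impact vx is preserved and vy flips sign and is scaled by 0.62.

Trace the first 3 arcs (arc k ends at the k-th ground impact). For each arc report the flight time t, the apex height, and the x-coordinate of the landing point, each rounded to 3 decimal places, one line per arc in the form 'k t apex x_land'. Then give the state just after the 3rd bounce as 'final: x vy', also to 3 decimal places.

Arc 1: start y=18.270, vy=11.440 → t=3.372, apex=24.814, x_land=29.334, impact vy=-22.277
  bounce: vy ← 0.62·22.277 = 13.812
Arc 2: start y=0.000, vy=13.812 → t=2.762, apex=9.538, x_land=53.367, impact vy=-13.812
  bounce: vy ← 0.62·13.812 = 8.563
Arc 3: start y=0.000, vy=8.563 → t=1.713, apex=3.667, x_land=68.267, impact vy=-8.563
  bounce: vy ← 0.62·8.563 = 5.309

1 3.372 24.814 29.334
2 2.762 9.538 53.367
3 1.713 3.667 68.267
final: 68.267 5.309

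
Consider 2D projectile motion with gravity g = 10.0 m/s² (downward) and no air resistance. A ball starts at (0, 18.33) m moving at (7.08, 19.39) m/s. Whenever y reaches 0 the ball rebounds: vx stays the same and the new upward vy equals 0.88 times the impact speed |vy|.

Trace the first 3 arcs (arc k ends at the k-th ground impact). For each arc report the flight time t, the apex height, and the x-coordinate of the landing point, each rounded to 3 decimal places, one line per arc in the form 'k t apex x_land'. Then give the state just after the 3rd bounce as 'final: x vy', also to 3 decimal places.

Arc 1: start y=18.330, vy=19.390 → t=4.664, apex=37.129, x_land=33.021, impact vy=-27.250
  bounce: vy ← 0.88·27.250 = 23.980
Arc 2: start y=0.000, vy=23.980 → t=4.796, apex=28.752, x_land=66.977, impact vy=-23.980
  bounce: vy ← 0.88·23.980 = 21.103
Arc 3: start y=0.000, vy=21.103 → t=4.221, apex=22.266, x_land=96.858, impact vy=-21.103
  bounce: vy ← 0.88·21.103 = 18.570

1 4.664 37.129 33.021
2 4.796 28.752 66.977
3 4.221 22.266 96.858
final: 96.858 18.570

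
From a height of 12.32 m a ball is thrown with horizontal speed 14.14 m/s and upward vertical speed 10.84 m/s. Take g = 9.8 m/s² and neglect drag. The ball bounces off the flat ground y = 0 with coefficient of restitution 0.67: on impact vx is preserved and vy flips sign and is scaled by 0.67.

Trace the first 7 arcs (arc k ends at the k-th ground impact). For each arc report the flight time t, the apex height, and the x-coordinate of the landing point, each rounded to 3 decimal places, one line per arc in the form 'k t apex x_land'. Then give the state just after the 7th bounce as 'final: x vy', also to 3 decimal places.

1 3.039 18.315 42.978
2 2.591 8.222 79.610
3 1.736 3.691 104.154
4 1.163 1.657 120.598
5 0.779 0.744 131.615
6 0.522 0.334 138.997
7 0.350 0.150 143.943
final: 143.943 1.148

Arc 1: start y=12.320, vy=10.840 → t=3.039, apex=18.315, x_land=42.978, impact vy=-18.947
  bounce: vy ← 0.67·18.947 = 12.694
Arc 2: start y=0.000, vy=12.694 → t=2.591, apex=8.222, x_land=79.610, impact vy=-12.694
  bounce: vy ← 0.67·12.694 = 8.505
Arc 3: start y=0.000, vy=8.505 → t=1.736, apex=3.691, x_land=104.154, impact vy=-8.505
  bounce: vy ← 0.67·8.505 = 5.698
Arc 4: start y=0.000, vy=5.698 → t=1.163, apex=1.657, x_land=120.598, impact vy=-5.698
  bounce: vy ← 0.67·5.698 = 3.818
Arc 5: start y=0.000, vy=3.818 → t=0.779, apex=0.744, x_land=131.615, impact vy=-3.818
  bounce: vy ← 0.67·3.818 = 2.558
Arc 6: start y=0.000, vy=2.558 → t=0.522, apex=0.334, x_land=138.997, impact vy=-2.558
  bounce: vy ← 0.67·2.558 = 1.714
Arc 7: start y=0.000, vy=1.714 → t=0.350, apex=0.150, x_land=143.943, impact vy=-1.714
  bounce: vy ← 0.67·1.714 = 1.148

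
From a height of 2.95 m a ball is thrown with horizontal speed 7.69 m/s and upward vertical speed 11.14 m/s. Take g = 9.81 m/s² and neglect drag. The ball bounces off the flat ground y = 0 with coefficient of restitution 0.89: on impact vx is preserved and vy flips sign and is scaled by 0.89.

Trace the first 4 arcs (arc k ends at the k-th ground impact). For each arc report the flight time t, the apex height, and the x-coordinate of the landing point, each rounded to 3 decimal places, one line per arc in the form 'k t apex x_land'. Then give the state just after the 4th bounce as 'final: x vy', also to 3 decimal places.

1 2.511 9.275 19.307
2 2.448 7.347 38.130
3 2.178 5.819 54.883
4 1.939 4.610 69.792
final: 69.792 8.464

Arc 1: start y=2.950, vy=11.140 → t=2.511, apex=9.275, x_land=19.307, impact vy=-13.490
  bounce: vy ← 0.89·13.490 = 12.006
Arc 2: start y=0.000, vy=12.006 → t=2.448, apex=7.347, x_land=38.130, impact vy=-12.006
  bounce: vy ← 0.89·12.006 = 10.685
Arc 3: start y=0.000, vy=10.685 → t=2.178, apex=5.819, x_land=54.883, impact vy=-10.685
  bounce: vy ← 0.89·10.685 = 9.510
Arc 4: start y=0.000, vy=9.510 → t=1.939, apex=4.610, x_land=69.792, impact vy=-9.510
  bounce: vy ← 0.89·9.510 = 8.464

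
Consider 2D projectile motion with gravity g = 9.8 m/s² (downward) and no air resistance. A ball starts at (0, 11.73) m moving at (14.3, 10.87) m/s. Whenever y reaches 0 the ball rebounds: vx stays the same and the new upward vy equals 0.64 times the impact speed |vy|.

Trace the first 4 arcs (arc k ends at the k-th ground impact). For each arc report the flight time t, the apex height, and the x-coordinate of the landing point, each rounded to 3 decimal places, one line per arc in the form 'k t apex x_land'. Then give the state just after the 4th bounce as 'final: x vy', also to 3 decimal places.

1 3.013 17.758 43.085
2 2.437 7.274 77.930
3 1.560 2.979 100.232
4 0.998 1.220 114.504
final: 114.504 3.130

Arc 1: start y=11.730, vy=10.870 → t=3.013, apex=17.758, x_land=43.085, impact vy=-18.656
  bounce: vy ← 0.64·18.656 = 11.940
Arc 2: start y=0.000, vy=11.940 → t=2.437, apex=7.274, x_land=77.930, impact vy=-11.940
  bounce: vy ← 0.64·11.940 = 7.642
Arc 3: start y=0.000, vy=7.642 → t=1.560, apex=2.979, x_land=100.232, impact vy=-7.642
  bounce: vy ← 0.64·7.642 = 4.891
Arc 4: start y=0.000, vy=4.891 → t=0.998, apex=1.220, x_land=114.504, impact vy=-4.891
  bounce: vy ← 0.64·4.891 = 3.130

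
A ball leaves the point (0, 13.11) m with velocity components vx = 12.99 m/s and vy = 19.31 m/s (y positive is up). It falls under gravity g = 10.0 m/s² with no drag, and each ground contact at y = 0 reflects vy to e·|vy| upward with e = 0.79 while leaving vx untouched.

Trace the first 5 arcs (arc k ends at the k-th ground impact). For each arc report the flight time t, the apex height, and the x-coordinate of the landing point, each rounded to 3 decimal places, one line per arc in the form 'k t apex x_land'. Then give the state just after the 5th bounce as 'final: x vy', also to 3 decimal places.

Arc 1: start y=13.110, vy=19.310 → t=4.451, apex=31.754, x_land=57.819, impact vy=-25.201
  bounce: vy ← 0.79·25.201 = 19.909
Arc 2: start y=0.000, vy=19.909 → t=3.982, apex=19.818, x_land=109.542, impact vy=-19.909
  bounce: vy ← 0.79·19.909 = 15.728
Arc 3: start y=0.000, vy=15.728 → t=3.146, apex=12.368, x_land=150.403, impact vy=-15.728
  bounce: vy ← 0.79·15.728 = 12.425
Arc 4: start y=0.000, vy=12.425 → t=2.485, apex=7.719, x_land=182.683, impact vy=-12.425
  bounce: vy ← 0.79·12.425 = 9.816
Arc 5: start y=0.000, vy=9.816 → t=1.963, apex=4.817, x_land=208.184, impact vy=-9.816
  bounce: vy ← 0.79·9.816 = 7.754

1 4.451 31.754 57.819
2 3.982 19.818 109.542
3 3.146 12.368 150.403
4 2.485 7.719 182.683
5 1.963 4.817 208.184
final: 208.184 7.754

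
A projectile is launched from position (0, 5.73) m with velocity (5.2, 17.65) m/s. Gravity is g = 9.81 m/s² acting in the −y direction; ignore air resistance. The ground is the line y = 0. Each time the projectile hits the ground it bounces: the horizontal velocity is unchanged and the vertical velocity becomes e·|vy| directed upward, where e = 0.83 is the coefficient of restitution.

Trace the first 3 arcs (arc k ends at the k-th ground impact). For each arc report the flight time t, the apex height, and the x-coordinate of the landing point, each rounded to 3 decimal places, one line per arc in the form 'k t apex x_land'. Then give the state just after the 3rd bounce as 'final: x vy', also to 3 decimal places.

Arc 1: start y=5.730, vy=17.650 → t=3.898, apex=21.608, x_land=20.270, impact vy=-20.590
  bounce: vy ← 0.83·20.590 = 17.090
Arc 2: start y=0.000, vy=17.090 → t=3.484, apex=14.886, x_land=38.387, impact vy=-17.090
  bounce: vy ← 0.83·17.090 = 14.184
Arc 3: start y=0.000, vy=14.184 → t=2.892, apex=10.255, x_land=53.425, impact vy=-14.184
  bounce: vy ← 0.83·14.184 = 11.773

1 3.898 21.608 20.270
2 3.484 14.886 38.387
3 2.892 10.255 53.425
final: 53.425 11.773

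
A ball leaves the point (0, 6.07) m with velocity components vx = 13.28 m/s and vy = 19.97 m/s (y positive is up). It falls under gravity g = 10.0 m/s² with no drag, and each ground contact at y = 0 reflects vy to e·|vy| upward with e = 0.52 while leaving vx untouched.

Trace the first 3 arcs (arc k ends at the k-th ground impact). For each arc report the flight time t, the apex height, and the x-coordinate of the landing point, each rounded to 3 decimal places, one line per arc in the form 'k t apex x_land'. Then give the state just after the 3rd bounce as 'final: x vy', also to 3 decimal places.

Arc 1: start y=6.070, vy=19.970 → t=4.278, apex=26.010, x_land=56.809, impact vy=-22.808
  bounce: vy ← 0.52·22.808 = 11.860
Arc 2: start y=0.000, vy=11.860 → t=2.372, apex=7.033, x_land=88.310, impact vy=-11.860
  bounce: vy ← 0.52·11.860 = 6.167
Arc 3: start y=0.000, vy=6.167 → t=1.233, apex=1.902, x_land=104.690, impact vy=-6.167
  bounce: vy ← 0.52·6.167 = 3.207

1 4.278 26.010 56.809
2 2.372 7.033 88.310
3 1.233 1.902 104.690
final: 104.690 3.207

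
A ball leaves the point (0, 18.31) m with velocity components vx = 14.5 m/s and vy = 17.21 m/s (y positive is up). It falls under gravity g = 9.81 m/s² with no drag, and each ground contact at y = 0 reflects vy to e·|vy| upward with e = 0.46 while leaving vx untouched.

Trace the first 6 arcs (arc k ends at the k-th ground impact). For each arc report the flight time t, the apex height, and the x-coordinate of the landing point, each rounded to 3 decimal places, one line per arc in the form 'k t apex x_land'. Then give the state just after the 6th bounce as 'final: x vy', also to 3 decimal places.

1 4.364 33.406 63.279
2 2.401 7.069 98.092
3 1.104 1.496 114.107
4 0.508 0.316 121.473
5 0.234 0.067 124.862
6 0.108 0.014 126.420
final: 126.420 0.243

Arc 1: start y=18.310, vy=17.210 → t=4.364, apex=33.406, x_land=63.279, impact vy=-25.601
  bounce: vy ← 0.46·25.601 = 11.777
Arc 2: start y=0.000, vy=11.777 → t=2.401, apex=7.069, x_land=98.092, impact vy=-11.777
  bounce: vy ← 0.46·11.777 = 5.417
Arc 3: start y=0.000, vy=5.417 → t=1.104, apex=1.496, x_land=114.107, impact vy=-5.417
  bounce: vy ← 0.46·5.417 = 2.492
Arc 4: start y=0.000, vy=2.492 → t=0.508, apex=0.316, x_land=121.473, impact vy=-2.492
  bounce: vy ← 0.46·2.492 = 1.146
Arc 5: start y=0.000, vy=1.146 → t=0.234, apex=0.067, x_land=124.862, impact vy=-1.146
  bounce: vy ← 0.46·1.146 = 0.527
Arc 6: start y=0.000, vy=0.527 → t=0.108, apex=0.014, x_land=126.420, impact vy=-0.527
  bounce: vy ← 0.46·0.527 = 0.243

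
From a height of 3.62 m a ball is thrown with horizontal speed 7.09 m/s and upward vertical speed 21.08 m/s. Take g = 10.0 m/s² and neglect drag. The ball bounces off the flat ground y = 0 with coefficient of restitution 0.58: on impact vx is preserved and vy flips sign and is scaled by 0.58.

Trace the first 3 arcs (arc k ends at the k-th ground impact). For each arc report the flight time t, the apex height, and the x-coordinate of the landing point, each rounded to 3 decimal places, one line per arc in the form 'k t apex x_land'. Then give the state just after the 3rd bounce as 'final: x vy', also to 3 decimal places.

1 4.381 25.838 31.063
2 2.637 8.692 49.759
3 1.529 2.924 60.603
final: 60.603 4.435

Arc 1: start y=3.620, vy=21.080 → t=4.381, apex=25.838, x_land=31.063, impact vy=-22.732
  bounce: vy ← 0.58·22.732 = 13.185
Arc 2: start y=0.000, vy=13.185 → t=2.637, apex=8.692, x_land=49.759, impact vy=-13.185
  bounce: vy ← 0.58·13.185 = 7.647
Arc 3: start y=0.000, vy=7.647 → t=1.529, apex=2.924, x_land=60.603, impact vy=-7.647
  bounce: vy ← 0.58·7.647 = 4.435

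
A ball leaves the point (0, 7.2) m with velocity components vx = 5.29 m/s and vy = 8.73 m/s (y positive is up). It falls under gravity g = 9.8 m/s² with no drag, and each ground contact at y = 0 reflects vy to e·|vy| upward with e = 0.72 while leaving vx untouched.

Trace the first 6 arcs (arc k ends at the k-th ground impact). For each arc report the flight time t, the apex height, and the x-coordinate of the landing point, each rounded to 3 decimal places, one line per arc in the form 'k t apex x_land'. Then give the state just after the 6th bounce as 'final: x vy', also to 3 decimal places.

Arc 1: start y=7.200, vy=8.730 → t=2.395, apex=11.088, x_land=12.670, impact vy=-14.742
  bounce: vy ← 0.72·14.742 = 10.614
Arc 2: start y=0.000, vy=10.614 → t=2.166, apex=5.748, x_land=24.129, impact vy=-10.614
  bounce: vy ← 0.72·10.614 = 7.642
Arc 3: start y=0.000, vy=7.642 → t=1.560, apex=2.980, x_land=32.380, impact vy=-7.642
  bounce: vy ← 0.72·7.642 = 5.503
Arc 4: start y=0.000, vy=5.503 → t=1.123, apex=1.545, x_land=38.321, impact vy=-5.503
  bounce: vy ← 0.72·5.503 = 3.962
Arc 5: start y=0.000, vy=3.962 → t=0.809, apex=0.801, x_land=42.598, impact vy=-3.962
  bounce: vy ← 0.72·3.962 = 2.852
Arc 6: start y=0.000, vy=2.852 → t=0.582, apex=0.415, x_land=45.677, impact vy=-2.852
  bounce: vy ← 0.72·2.852 = 2.054

1 2.395 11.088 12.670
2 2.166 5.748 24.129
3 1.560 2.980 32.380
4 1.123 1.545 38.321
5 0.809 0.801 42.598
6 0.582 0.415 45.677
final: 45.677 2.054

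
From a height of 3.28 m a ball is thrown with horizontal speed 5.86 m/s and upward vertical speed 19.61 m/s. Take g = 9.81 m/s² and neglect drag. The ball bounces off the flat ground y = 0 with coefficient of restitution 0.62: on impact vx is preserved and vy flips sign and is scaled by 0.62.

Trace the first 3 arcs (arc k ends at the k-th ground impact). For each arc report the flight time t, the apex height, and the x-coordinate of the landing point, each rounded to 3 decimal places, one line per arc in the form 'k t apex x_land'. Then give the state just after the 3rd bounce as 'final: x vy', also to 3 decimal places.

1 4.159 22.880 24.370
2 2.678 8.795 40.064
3 1.660 3.381 49.794
final: 49.794 5.050

Arc 1: start y=3.280, vy=19.610 → t=4.159, apex=22.880, x_land=24.370, impact vy=-21.187
  bounce: vy ← 0.62·21.187 = 13.136
Arc 2: start y=0.000, vy=13.136 → t=2.678, apex=8.795, x_land=40.064, impact vy=-13.136
  bounce: vy ← 0.62·13.136 = 8.144
Arc 3: start y=0.000, vy=8.144 → t=1.660, apex=3.381, x_land=49.794, impact vy=-8.144
  bounce: vy ← 0.62·8.144 = 5.050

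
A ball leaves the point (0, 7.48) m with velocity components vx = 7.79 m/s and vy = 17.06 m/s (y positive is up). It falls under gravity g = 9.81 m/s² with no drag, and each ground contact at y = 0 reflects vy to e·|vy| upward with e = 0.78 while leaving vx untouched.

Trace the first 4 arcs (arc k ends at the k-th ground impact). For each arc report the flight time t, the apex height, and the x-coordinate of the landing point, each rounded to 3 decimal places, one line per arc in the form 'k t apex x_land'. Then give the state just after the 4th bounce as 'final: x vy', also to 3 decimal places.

Arc 1: start y=7.480, vy=17.060 → t=3.872, apex=22.314, x_land=30.162, impact vy=-20.924
  bounce: vy ← 0.78·20.924 = 16.320
Arc 2: start y=0.000, vy=16.320 → t=3.327, apex=13.576, x_land=56.082, impact vy=-16.320
  bounce: vy ← 0.78·16.320 = 12.730
Arc 3: start y=0.000, vy=12.730 → t=2.595, apex=8.260, x_land=76.300, impact vy=-12.730
  bounce: vy ← 0.78·12.730 = 9.929
Arc 4: start y=0.000, vy=9.929 → t=2.024, apex=5.025, x_land=92.069, impact vy=-9.929
  bounce: vy ← 0.78·9.929 = 7.745

1 3.872 22.314 30.162
2 3.327 13.576 56.082
3 2.595 8.260 76.300
4 2.024 5.025 92.069
final: 92.069 7.745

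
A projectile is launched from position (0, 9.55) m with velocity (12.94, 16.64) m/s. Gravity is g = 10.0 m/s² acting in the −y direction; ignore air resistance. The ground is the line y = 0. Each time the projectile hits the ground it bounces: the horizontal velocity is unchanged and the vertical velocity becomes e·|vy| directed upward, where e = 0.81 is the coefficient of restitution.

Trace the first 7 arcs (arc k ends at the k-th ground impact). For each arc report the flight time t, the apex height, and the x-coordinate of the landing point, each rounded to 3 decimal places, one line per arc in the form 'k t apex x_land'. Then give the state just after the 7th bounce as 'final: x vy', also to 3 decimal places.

Arc 1: start y=9.550, vy=16.640 → t=3.827, apex=23.394, x_land=49.522, impact vy=-21.631
  bounce: vy ← 0.81·21.631 = 17.521
Arc 2: start y=0.000, vy=17.521 → t=3.504, apex=15.349, x_land=94.866, impact vy=-17.521
  bounce: vy ← 0.81·17.521 = 14.192
Arc 3: start y=0.000, vy=14.192 → t=2.838, apex=10.071, x_land=131.595, impact vy=-14.192
  bounce: vy ← 0.81·14.192 = 11.495
Arc 4: start y=0.000, vy=11.495 → t=2.299, apex=6.607, x_land=161.345, impact vy=-11.495
  bounce: vy ← 0.81·11.495 = 9.311
Arc 5: start y=0.000, vy=9.311 → t=1.862, apex=4.335, x_land=185.443, impact vy=-9.311
  bounce: vy ← 0.81·9.311 = 7.542
Arc 6: start y=0.000, vy=7.542 → t=1.508, apex=2.844, x_land=204.962, impact vy=-7.542
  bounce: vy ← 0.81·7.542 = 6.109
Arc 7: start y=0.000, vy=6.109 → t=1.222, apex=1.866, x_land=220.773, impact vy=-6.109
  bounce: vy ← 0.81·6.109 = 4.948

1 3.827 23.394 49.522
2 3.504 15.349 94.866
3 2.838 10.071 131.595
4 2.299 6.607 161.345
5 1.862 4.335 185.443
6 1.508 2.844 204.962
7 1.222 1.866 220.773
final: 220.773 4.948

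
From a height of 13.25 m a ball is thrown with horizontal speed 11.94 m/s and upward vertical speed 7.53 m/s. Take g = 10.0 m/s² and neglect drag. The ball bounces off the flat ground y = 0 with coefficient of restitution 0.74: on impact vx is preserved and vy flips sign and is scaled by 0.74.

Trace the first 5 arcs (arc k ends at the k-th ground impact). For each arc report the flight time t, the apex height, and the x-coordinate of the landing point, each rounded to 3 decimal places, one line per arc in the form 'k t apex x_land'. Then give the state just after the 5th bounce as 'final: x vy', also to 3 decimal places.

Arc 1: start y=13.250, vy=7.530 → t=2.547, apex=16.085, x_land=30.406, impact vy=-17.936
  bounce: vy ← 0.74·17.936 = 13.273
Arc 2: start y=0.000, vy=13.273 → t=2.655, apex=8.808, x_land=62.102, impact vy=-13.273
  bounce: vy ← 0.74·13.273 = 9.822
Arc 3: start y=0.000, vy=9.822 → t=1.964, apex=4.823, x_land=85.556, impact vy=-9.822
  bounce: vy ← 0.74·9.822 = 7.268
Arc 4: start y=0.000, vy=7.268 → t=1.454, apex=2.641, x_land=102.912, impact vy=-7.268
  bounce: vy ← 0.74·7.268 = 5.378
Arc 5: start y=0.000, vy=5.378 → t=1.076, apex=1.446, x_land=115.756, impact vy=-5.378
  bounce: vy ← 0.74·5.378 = 3.980

1 2.547 16.085 30.406
2 2.655 8.808 62.102
3 1.964 4.823 85.556
4 1.454 2.641 102.912
5 1.076 1.446 115.756
final: 115.756 3.980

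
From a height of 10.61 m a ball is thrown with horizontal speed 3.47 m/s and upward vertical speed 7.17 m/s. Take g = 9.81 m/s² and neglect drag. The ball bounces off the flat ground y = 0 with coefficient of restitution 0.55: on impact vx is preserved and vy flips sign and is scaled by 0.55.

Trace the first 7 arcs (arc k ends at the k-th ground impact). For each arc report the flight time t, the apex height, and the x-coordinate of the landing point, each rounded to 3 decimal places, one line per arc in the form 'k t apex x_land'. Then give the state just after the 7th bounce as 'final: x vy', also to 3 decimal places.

1 2.373 13.230 8.235
2 1.807 4.002 14.504
3 0.994 1.211 17.952
4 0.546 0.366 19.848
5 0.301 0.111 20.891
6 0.165 0.034 21.465
7 0.091 0.010 21.780
final: 21.780 0.245

Arc 1: start y=10.610, vy=7.170 → t=2.373, apex=13.230, x_land=8.235, impact vy=-16.111
  bounce: vy ← 0.55·16.111 = 8.861
Arc 2: start y=0.000, vy=8.861 → t=1.807, apex=4.002, x_land=14.504, impact vy=-8.861
  bounce: vy ← 0.55·8.861 = 4.874
Arc 3: start y=0.000, vy=4.874 → t=0.994, apex=1.211, x_land=17.952, impact vy=-4.874
  bounce: vy ← 0.55·4.874 = 2.681
Arc 4: start y=0.000, vy=2.681 → t=0.546, apex=0.366, x_land=19.848, impact vy=-2.681
  bounce: vy ← 0.55·2.681 = 1.474
Arc 5: start y=0.000, vy=1.474 → t=0.301, apex=0.111, x_land=20.891, impact vy=-1.474
  bounce: vy ← 0.55·1.474 = 0.811
Arc 6: start y=0.000, vy=0.811 → t=0.165, apex=0.034, x_land=21.465, impact vy=-0.811
  bounce: vy ← 0.55·0.811 = 0.446
Arc 7: start y=0.000, vy=0.446 → t=0.091, apex=0.010, x_land=21.780, impact vy=-0.446
  bounce: vy ← 0.55·0.446 = 0.245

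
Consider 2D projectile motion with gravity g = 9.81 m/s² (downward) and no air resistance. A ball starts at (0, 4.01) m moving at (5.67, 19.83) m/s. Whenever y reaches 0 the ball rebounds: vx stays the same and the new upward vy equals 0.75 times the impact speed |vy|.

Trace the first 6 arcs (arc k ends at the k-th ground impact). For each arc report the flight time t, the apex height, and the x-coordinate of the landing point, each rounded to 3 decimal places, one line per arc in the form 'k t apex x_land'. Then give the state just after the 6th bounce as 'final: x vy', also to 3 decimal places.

Arc 1: start y=4.010, vy=19.830 → t=4.236, apex=24.052, x_land=24.017, impact vy=-21.723
  bounce: vy ← 0.75·21.723 = 16.293
Arc 2: start y=0.000, vy=16.293 → t=3.322, apex=13.529, x_land=42.851, impact vy=-16.293
  bounce: vy ← 0.75·16.293 = 12.219
Arc 3: start y=0.000, vy=12.219 → t=2.491, apex=7.610, x_land=56.976, impact vy=-12.219
  bounce: vy ← 0.75·12.219 = 9.165
Arc 4: start y=0.000, vy=9.165 → t=1.868, apex=4.281, x_land=67.570, impact vy=-9.165
  bounce: vy ← 0.75·9.165 = 6.873
Arc 5: start y=0.000, vy=6.873 → t=1.401, apex=2.408, x_land=75.515, impact vy=-6.873
  bounce: vy ← 0.75·6.873 = 5.155
Arc 6: start y=0.000, vy=5.155 → t=1.051, apex=1.354, x_land=81.474, impact vy=-5.155
  bounce: vy ← 0.75·5.155 = 3.866

1 4.236 24.052 24.017
2 3.322 13.529 42.851
3 2.491 7.610 56.976
4 1.868 4.281 67.570
5 1.401 2.408 75.515
6 1.051 1.354 81.474
final: 81.474 3.866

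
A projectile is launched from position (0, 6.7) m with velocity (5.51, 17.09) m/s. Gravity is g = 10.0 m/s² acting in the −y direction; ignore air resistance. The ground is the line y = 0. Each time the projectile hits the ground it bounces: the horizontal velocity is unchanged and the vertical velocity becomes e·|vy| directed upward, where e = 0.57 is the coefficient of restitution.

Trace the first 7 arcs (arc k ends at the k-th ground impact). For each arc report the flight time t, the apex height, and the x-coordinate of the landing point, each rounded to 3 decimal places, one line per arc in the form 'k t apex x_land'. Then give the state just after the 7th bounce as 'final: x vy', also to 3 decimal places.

Arc 1: start y=6.700, vy=17.090 → t=3.773, apex=21.303, x_land=20.790, impact vy=-20.641
  bounce: vy ← 0.57·20.641 = 11.766
Arc 2: start y=0.000, vy=11.766 → t=2.353, apex=6.921, x_land=33.756, impact vy=-11.766
  bounce: vy ← 0.57·11.766 = 6.706
Arc 3: start y=0.000, vy=6.706 → t=1.341, apex=2.249, x_land=41.146, impact vy=-6.706
  bounce: vy ← 0.57·6.706 = 3.823
Arc 4: start y=0.000, vy=3.823 → t=0.765, apex=0.731, x_land=45.359, impact vy=-3.823
  bounce: vy ← 0.57·3.823 = 2.179
Arc 5: start y=0.000, vy=2.179 → t=0.436, apex=0.237, x_land=47.760, impact vy=-2.179
  bounce: vy ← 0.57·2.179 = 1.242
Arc 6: start y=0.000, vy=1.242 → t=0.248, apex=0.077, x_land=49.129, impact vy=-1.242
  bounce: vy ← 0.57·1.242 = 0.708
Arc 7: start y=0.000, vy=0.708 → t=0.142, apex=0.025, x_land=49.909, impact vy=-0.708
  bounce: vy ← 0.57·0.708 = 0.404

1 3.773 21.303 20.790
2 2.353 6.921 33.756
3 1.341 2.249 41.146
4 0.765 0.731 45.359
5 0.436 0.237 47.760
6 0.248 0.077 49.129
7 0.142 0.025 49.909
final: 49.909 0.404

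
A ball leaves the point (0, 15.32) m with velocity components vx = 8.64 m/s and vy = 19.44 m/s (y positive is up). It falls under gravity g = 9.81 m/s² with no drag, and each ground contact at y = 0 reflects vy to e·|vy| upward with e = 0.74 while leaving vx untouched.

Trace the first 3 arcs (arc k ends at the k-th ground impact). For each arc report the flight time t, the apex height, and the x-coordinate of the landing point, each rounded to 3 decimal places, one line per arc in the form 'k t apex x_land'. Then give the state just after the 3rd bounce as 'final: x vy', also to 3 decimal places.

1 4.637 34.582 40.063
2 3.930 18.937 74.016
3 2.908 10.370 99.141
final: 99.141 10.555

Arc 1: start y=15.320, vy=19.440 → t=4.637, apex=34.582, x_land=40.063, impact vy=-26.048
  bounce: vy ← 0.74·26.048 = 19.275
Arc 2: start y=0.000, vy=19.275 → t=3.930, apex=18.937, x_land=74.016, impact vy=-19.275
  bounce: vy ← 0.74·19.275 = 14.264
Arc 3: start y=0.000, vy=14.264 → t=2.908, apex=10.370, x_land=99.141, impact vy=-14.264
  bounce: vy ← 0.74·14.264 = 10.555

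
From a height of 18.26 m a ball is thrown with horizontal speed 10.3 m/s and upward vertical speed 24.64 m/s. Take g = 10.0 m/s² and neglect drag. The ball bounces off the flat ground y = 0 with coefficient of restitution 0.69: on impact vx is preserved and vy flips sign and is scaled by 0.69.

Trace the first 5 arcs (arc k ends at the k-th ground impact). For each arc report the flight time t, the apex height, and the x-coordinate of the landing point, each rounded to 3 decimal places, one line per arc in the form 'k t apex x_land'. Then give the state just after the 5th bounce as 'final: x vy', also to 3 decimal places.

Arc 1: start y=18.260, vy=24.640 → t=5.582, apex=48.616, x_land=57.497, impact vy=-31.182
  bounce: vy ← 0.69·31.182 = 21.516
Arc 2: start y=0.000, vy=21.516 → t=4.303, apex=23.146, x_land=101.819, impact vy=-21.516
  bounce: vy ← 0.69·21.516 = 14.846
Arc 3: start y=0.000, vy=14.846 → t=2.969, apex=11.020, x_land=132.402, impact vy=-14.846
  bounce: vy ← 0.69·14.846 = 10.244
Arc 4: start y=0.000, vy=10.244 → t=2.049, apex=5.247, x_land=153.504, impact vy=-10.244
  bounce: vy ← 0.69·10.244 = 7.068
Arc 5: start y=0.000, vy=7.068 → t=1.414, apex=2.498, x_land=168.064, impact vy=-7.068
  bounce: vy ← 0.69·7.068 = 4.877

1 5.582 48.616 57.497
2 4.303 23.146 101.819
3 2.969 11.020 132.402
4 2.049 5.247 153.504
5 1.414 2.498 168.064
final: 168.064 4.877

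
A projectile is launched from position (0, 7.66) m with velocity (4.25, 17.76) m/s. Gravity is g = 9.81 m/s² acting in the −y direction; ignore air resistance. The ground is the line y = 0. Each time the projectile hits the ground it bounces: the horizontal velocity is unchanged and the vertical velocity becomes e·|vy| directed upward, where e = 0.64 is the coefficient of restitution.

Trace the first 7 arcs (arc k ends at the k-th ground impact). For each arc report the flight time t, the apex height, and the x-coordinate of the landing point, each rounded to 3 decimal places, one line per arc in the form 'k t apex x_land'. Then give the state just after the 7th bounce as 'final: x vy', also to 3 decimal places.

1 4.010 23.736 17.043
2 2.816 9.722 29.010
3 1.802 3.982 36.669
4 1.153 1.631 41.571
5 0.738 0.668 44.708
6 0.472 0.274 46.716
7 0.302 0.112 48.001
final: 48.001 0.949

Arc 1: start y=7.660, vy=17.760 → t=4.010, apex=23.736, x_land=17.043, impact vy=-21.580
  bounce: vy ← 0.64·21.580 = 13.811
Arc 2: start y=0.000, vy=13.811 → t=2.816, apex=9.722, x_land=29.010, impact vy=-13.811
  bounce: vy ← 0.64·13.811 = 8.839
Arc 3: start y=0.000, vy=8.839 → t=1.802, apex=3.982, x_land=36.669, impact vy=-8.839
  bounce: vy ← 0.64·8.839 = 5.657
Arc 4: start y=0.000, vy=5.657 → t=1.153, apex=1.631, x_land=41.571, impact vy=-5.657
  bounce: vy ← 0.64·5.657 = 3.621
Arc 5: start y=0.000, vy=3.621 → t=0.738, apex=0.668, x_land=44.708, impact vy=-3.621
  bounce: vy ← 0.64·3.621 = 2.317
Arc 6: start y=0.000, vy=2.317 → t=0.472, apex=0.274, x_land=46.716, impact vy=-2.317
  bounce: vy ← 0.64·2.317 = 1.483
Arc 7: start y=0.000, vy=1.483 → t=0.302, apex=0.112, x_land=48.001, impact vy=-1.483
  bounce: vy ← 0.64·1.483 = 0.949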